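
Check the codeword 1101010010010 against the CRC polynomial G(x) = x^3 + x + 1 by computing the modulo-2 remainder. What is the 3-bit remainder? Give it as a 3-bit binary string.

Modulo-2 division of 1101010010010 by 1011:
  pos 0: 1101 XOR 1011 = 0110
  pos 1: 1100 XOR 1011 = 0111
  pos 2: 1111 XOR 1011 = 0100
  pos 3: 1000 XOR 1011 = 0011
  pos 5: 1101 XOR 1011 = 0110
  pos 6: 1100 XOR 1011 = 0111
  pos 7: 1110 XOR 1011 = 0101
  pos 8: 1011 XOR 1011 = 0000
Remainder = 000 (zero — the frame passes the CRC check).

000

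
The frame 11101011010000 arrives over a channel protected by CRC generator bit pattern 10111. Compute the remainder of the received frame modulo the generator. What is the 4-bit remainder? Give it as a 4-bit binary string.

1011

Modulo-2 division of 11101011010000 by 10111:
  pos 0: 11101 XOR 10111 = 01010
  pos 1: 10100 XOR 10111 = 00011
  pos 4: 11110 XOR 10111 = 01001
  pos 5: 10011 XOR 10111 = 00100
  pos 7: 10000 XOR 10111 = 00111
  pos 9: 11100 XOR 10111 = 01011
Remainder = 1011 (nonzero — an error is detected).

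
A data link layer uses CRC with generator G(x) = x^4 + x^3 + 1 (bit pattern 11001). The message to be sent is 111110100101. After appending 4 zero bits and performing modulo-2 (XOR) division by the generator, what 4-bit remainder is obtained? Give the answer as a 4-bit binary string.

Append 4 zeros: 1111101001010000. Divide by 11001 (XOR where the leading bit is 1):
  pos 0: 11111 XOR 11001 = 00110
  pos 2: 11001 XOR 11001 = 00000
  pos 9: 10100 XOR 11001 = 01101
  pos 10: 11010 XOR 11001 = 00011
Remainder (last 4 bits) = 0110. This is the CRC / FCS.

0110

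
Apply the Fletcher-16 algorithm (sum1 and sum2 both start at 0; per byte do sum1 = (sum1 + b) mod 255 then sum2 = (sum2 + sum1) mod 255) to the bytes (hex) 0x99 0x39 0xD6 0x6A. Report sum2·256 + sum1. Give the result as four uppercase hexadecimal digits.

2A14

Running sums (mod 255):
  after byte 0 (0x99): sum1=153, sum2=153
  after byte 1 (0x39): sum1=210, sum2=108
  after byte 2 (0xD6): sum1=169, sum2=22
  after byte 3 (0x6A): sum1=20, sum2=42
Checksum = sum2·256 + sum1 = 42·256 + 20 = 10772 = 0x2A14.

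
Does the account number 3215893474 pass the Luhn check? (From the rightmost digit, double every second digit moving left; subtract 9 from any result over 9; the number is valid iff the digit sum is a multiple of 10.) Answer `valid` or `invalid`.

From the right, keep odd positions and double even positions (subtract 9 from any doubled value over 9):
  doubled (positions 2,4,...): 5 6 7 2 6 → sum 26
  kept (positions 1,3,...): 4 4 9 5 2 → sum 24
Total = 50.
50 mod 10 = 0, so the number is valid.

valid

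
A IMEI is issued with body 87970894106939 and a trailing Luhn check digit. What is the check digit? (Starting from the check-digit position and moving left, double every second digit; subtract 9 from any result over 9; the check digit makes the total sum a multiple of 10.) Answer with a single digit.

1

Partial digits right→left: 9 3 9 6 0 1 4 9 8 0 7 9 7 8
Double every second digit counting from the check-digit position (so the 1st, 3rd, 5th, ... of the partial from the right).
  doubled (with −9 where >9): 9 9 0 8 7 5 5 → sum 43
  kept as-is: 3 6 1 9 0 9 8 → sum 36
Total = 43 + 36 = 79.
Check digit = (10 − (79 mod 10)) mod 10 = 1.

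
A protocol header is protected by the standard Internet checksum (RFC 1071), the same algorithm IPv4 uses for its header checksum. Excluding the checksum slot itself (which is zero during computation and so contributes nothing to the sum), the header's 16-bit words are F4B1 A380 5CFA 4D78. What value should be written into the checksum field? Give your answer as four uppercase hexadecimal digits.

One's-complement addition (fold any carry out of bit 15 back into bit 0):
  0xF4B1 + 0xA380 = 0x19831 → wrap carry → 0x9832
  0x9832 + 0x5CFA = 0x0F52C
  0xF52C + 0x4D78 = 0x142A4 → wrap carry → 0x42A5
One's-complement sum = 0x42A5.
Checksum = ~0x42A5 & 0xFFFF = 0xBD5A.

BD5A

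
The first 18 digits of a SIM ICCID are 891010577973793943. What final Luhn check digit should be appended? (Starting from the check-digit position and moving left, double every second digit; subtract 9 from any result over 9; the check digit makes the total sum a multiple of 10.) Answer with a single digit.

Partial digits right→left: 3 4 9 3 9 7 3 7 9 7 7 5 0 1 0 1 9 8
Double every second digit counting from the check-digit position (so the 1st, 3rd, 5th, ... of the partial from the right).
  doubled (with −9 where >9): 6 9 9 6 9 5 0 0 9 → sum 53
  kept as-is: 4 3 7 7 7 5 1 1 8 → sum 43
Total = 53 + 43 = 96.
Check digit = (10 − (96 mod 10)) mod 10 = 4.

4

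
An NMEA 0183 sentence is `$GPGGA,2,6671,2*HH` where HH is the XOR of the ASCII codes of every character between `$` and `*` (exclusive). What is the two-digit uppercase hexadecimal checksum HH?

XOR the ASCII codes of the payload characters:
  'G' = 0x47 → acc = 0x47
  'P' = 0x50 → acc = 0x17
  'G' = 0x47 → acc = 0x50
  'G' = 0x47 → acc = 0x17
  'A' = 0x41 → acc = 0x56
  ',' = 0x2C → acc = 0x7A
  '2' = 0x32 → acc = 0x48
  ',' = 0x2C → acc = 0x64
  '6' = 0x36 → acc = 0x52
  '6' = 0x36 → acc = 0x64
  '7' = 0x37 → acc = 0x53
  '1' = 0x31 → acc = 0x62
  ',' = 0x2C → acc = 0x4E
  '2' = 0x32 → acc = 0x7C
Checksum = 0x7C.

7C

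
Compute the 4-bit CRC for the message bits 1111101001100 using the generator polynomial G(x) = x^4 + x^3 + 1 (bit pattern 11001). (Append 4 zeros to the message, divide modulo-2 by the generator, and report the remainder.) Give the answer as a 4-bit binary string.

1000

Append 4 zeros: 11111010011000000. Divide by 11001 (XOR where the leading bit is 1):
  pos 0: 11111 XOR 11001 = 00110
  pos 2: 11001 XOR 11001 = 00000
  pos 9: 11000 XOR 11001 = 00001
Remainder (last 4 bits) = 1000. This is the CRC / FCS.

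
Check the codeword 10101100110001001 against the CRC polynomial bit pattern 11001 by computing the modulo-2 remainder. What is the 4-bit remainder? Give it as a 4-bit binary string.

Modulo-2 division of 10101100110001001 by 11001:
  pos 0: 10101 XOR 11001 = 01100
  pos 1: 11001 XOR 11001 = 00000
  pos 8: 11000 XOR 11001 = 00001
  pos 12: 11001 XOR 11001 = 00000
Remainder = 0000 (zero — the frame passes the CRC check).

0000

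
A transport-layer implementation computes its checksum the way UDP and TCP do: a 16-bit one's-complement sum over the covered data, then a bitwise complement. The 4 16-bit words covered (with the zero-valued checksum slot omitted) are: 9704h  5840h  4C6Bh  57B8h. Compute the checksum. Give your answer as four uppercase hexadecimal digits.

6C97

One's-complement addition (fold any carry out of bit 15 back into bit 0):
  0x9704 + 0x5840 = 0x0EF44
  0xEF44 + 0x4C6B = 0x13BAF → wrap carry → 0x3BB0
  0x3BB0 + 0x57B8 = 0x09368
One's-complement sum = 0x9368.
Checksum = ~0x9368 & 0xFFFF = 0x6C97.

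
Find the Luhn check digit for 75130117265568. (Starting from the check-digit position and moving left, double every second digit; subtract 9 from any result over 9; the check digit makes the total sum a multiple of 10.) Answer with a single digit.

Partial digits right→left: 8 6 5 5 6 2 7 1 1 0 3 1 5 7
Double every second digit counting from the check-digit position (so the 1st, 3rd, 5th, ... of the partial from the right).
  doubled (with −9 where >9): 7 1 3 5 2 6 1 → sum 25
  kept as-is: 6 5 2 1 0 1 7 → sum 22
Total = 25 + 22 = 47.
Check digit = (10 − (47 mod 10)) mod 10 = 3.

3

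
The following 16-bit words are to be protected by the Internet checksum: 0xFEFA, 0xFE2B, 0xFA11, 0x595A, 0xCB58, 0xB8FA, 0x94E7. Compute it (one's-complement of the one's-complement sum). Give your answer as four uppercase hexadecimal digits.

9631

One's-complement addition (fold any carry out of bit 15 back into bit 0):
  0xFEFA + 0xFE2B = 0x1FD25 → wrap carry → 0xFD26
  0xFD26 + 0xFA11 = 0x1F737 → wrap carry → 0xF738
  0xF738 + 0x595A = 0x15092 → wrap carry → 0x5093
  0x5093 + 0xCB58 = 0x11BEB → wrap carry → 0x1BEC
  0x1BEC + 0xB8FA = 0x0D4E6
  0xD4E6 + 0x94E7 = 0x169CD → wrap carry → 0x69CE
One's-complement sum = 0x69CE.
Checksum = ~0x69CE & 0xFFFF = 0x9631.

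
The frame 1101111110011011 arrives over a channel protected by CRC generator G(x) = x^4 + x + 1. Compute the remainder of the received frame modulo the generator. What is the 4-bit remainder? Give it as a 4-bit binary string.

Modulo-2 division of 1101111110011011 by 10011:
  pos 0: 11011 XOR 10011 = 01000
  pos 1: 10001 XOR 10011 = 00010
  pos 4: 10111 XOR 10011 = 00100
  pos 6: 10000 XOR 10011 = 00011
  pos 9: 11110 XOR 10011 = 01101
  pos 10: 11011 XOR 10011 = 01000
  pos 11: 10001 XOR 10011 = 00010
Remainder = 0010 (nonzero — an error is detected).

0010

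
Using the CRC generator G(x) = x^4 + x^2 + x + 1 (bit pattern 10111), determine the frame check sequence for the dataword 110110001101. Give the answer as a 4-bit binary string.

Append 4 zeros: 1101100011010000. Divide by 10111 (XOR where the leading bit is 1):
  pos 0: 11011 XOR 10111 = 01100
  pos 1: 11000 XOR 10111 = 01111
  pos 2: 11110 XOR 10111 = 01001
  pos 3: 10010 XOR 10111 = 00101
  pos 5: 10111 XOR 10111 = 00000
  pos 11: 10000 XOR 10111 = 00111
Remainder (last 4 bits) = 0111. This is the CRC / FCS.

0111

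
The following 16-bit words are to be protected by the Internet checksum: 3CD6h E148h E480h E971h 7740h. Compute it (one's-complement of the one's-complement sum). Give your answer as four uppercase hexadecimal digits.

9CAD

One's-complement addition (fold any carry out of bit 15 back into bit 0):
  0x3CD6 + 0xE148 = 0x11E1E → wrap carry → 0x1E1F
  0x1E1F + 0xE480 = 0x1029F → wrap carry → 0x02A0
  0x02A0 + 0xE971 = 0x0EC11
  0xEC11 + 0x7740 = 0x16351 → wrap carry → 0x6352
One's-complement sum = 0x6352.
Checksum = ~0x6352 & 0xFFFF = 0x9CAD.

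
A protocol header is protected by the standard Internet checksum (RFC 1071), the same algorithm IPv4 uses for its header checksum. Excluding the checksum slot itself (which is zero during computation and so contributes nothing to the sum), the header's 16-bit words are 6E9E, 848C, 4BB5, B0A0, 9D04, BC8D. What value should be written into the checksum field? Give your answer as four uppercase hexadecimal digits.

One's-complement addition (fold any carry out of bit 15 back into bit 0):
  0x6E9E + 0x848C = 0x0F32A
  0xF32A + 0x4BB5 = 0x13EDF → wrap carry → 0x3EE0
  0x3EE0 + 0xB0A0 = 0x0EF80
  0xEF80 + 0x9D04 = 0x18C84 → wrap carry → 0x8C85
  0x8C85 + 0xBC8D = 0x14912 → wrap carry → 0x4913
One's-complement sum = 0x4913.
Checksum = ~0x4913 & 0xFFFF = 0xB6EC.

B6EC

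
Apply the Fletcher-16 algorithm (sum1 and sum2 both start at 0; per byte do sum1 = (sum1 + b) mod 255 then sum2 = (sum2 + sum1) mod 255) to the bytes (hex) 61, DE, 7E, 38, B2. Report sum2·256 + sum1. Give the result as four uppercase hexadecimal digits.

01A9

Running sums (mod 255):
  after byte 0 (61): sum1=97, sum2=97
  after byte 1 (DE): sum1=64, sum2=161
  after byte 2 (7E): sum1=190, sum2=96
  after byte 3 (38): sum1=246, sum2=87
  after byte 4 (B2): sum1=169, sum2=1
Checksum = sum2·256 + sum1 = 1·256 + 169 = 425 = 0x01A9.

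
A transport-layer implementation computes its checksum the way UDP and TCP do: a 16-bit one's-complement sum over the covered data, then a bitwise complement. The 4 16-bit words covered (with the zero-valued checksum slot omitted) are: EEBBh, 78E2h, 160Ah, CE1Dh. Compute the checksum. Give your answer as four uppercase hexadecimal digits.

One's-complement addition (fold any carry out of bit 15 back into bit 0):
  0xEEBB + 0x78E2 = 0x1679D → wrap carry → 0x679E
  0x679E + 0x160A = 0x07DA8
  0x7DA8 + 0xCE1D = 0x14BC5 → wrap carry → 0x4BC6
One's-complement sum = 0x4BC6.
Checksum = ~0x4BC6 & 0xFFFF = 0xB439.

B439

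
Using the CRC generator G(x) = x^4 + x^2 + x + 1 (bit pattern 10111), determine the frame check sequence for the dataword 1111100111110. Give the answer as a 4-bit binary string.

0000

Append 4 zeros: 11111001111100000. Divide by 10111 (XOR where the leading bit is 1):
  pos 0: 11111 XOR 10111 = 01000
  pos 1: 10000 XOR 10111 = 00111
  pos 3: 11101 XOR 10111 = 01010
  pos 4: 10101 XOR 10111 = 00010
  pos 7: 10111 XOR 10111 = 00000
Remainder (last 4 bits) = 0000. This is the CRC / FCS.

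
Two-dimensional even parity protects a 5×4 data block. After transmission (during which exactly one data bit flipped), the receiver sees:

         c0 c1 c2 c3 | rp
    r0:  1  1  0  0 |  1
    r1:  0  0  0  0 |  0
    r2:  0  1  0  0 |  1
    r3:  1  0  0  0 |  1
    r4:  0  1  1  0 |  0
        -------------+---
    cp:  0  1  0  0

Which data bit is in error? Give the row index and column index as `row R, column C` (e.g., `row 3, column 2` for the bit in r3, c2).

row 0, column 2

Recompute each row's even parity and compare to rp:
  r0: data parity 0, sent rp 1 → mismatch
  r1: data parity 0, sent rp 0 → ok
  r2: data parity 1, sent rp 1 → ok
  r3: data parity 1, sent rp 1 → ok
  r4: data parity 0, sent rp 0 → ok
Recompute each column's even parity and compare to cp:
  c0: data parity 0, sent cp 0 → ok
  c1: data parity 1, sent cp 1 → ok
  c2: data parity 1, sent cp 0 → mismatch
  c3: data parity 0, sent cp 0 → ok
Exactly one row (r0) and one column (c2) fail → the flipped bit is at their intersection.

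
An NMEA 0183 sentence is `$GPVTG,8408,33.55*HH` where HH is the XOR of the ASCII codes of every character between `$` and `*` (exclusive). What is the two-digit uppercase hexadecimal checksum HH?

XOR the ASCII codes of the payload characters:
  'G' = 0x47 → acc = 0x47
  'P' = 0x50 → acc = 0x17
  'V' = 0x56 → acc = 0x41
  'T' = 0x54 → acc = 0x15
  'G' = 0x47 → acc = 0x52
  ',' = 0x2C → acc = 0x7E
  '8' = 0x38 → acc = 0x46
  '4' = 0x34 → acc = 0x72
  '0' = 0x30 → acc = 0x42
  '8' = 0x38 → acc = 0x7A
  ',' = 0x2C → acc = 0x56
  '3' = 0x33 → acc = 0x65
  '3' = 0x33 → acc = 0x56
  '.' = 0x2E → acc = 0x78
  '5' = 0x35 → acc = 0x4D
  '5' = 0x35 → acc = 0x78
Checksum = 0x78.

78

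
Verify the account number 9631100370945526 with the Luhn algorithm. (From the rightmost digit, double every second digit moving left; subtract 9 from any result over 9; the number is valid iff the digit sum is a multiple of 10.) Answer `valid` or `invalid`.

From the right, keep odd positions and double even positions (subtract 9 from any doubled value over 9):
  doubled (positions 2,4,...): 4 1 9 5 0 2 6 9 → sum 36
  kept (positions 1,3,...): 6 5 4 0 3 0 1 6 → sum 25
Total = 61.
61 mod 10 = 1, so the number is invalid.

invalid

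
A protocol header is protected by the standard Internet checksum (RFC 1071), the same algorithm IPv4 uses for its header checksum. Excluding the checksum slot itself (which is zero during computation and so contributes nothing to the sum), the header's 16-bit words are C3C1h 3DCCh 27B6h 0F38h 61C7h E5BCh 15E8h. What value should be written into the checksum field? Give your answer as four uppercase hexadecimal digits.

One's-complement addition (fold any carry out of bit 15 back into bit 0):
  0xC3C1 + 0x3DCC = 0x1018D → wrap carry → 0x018E
  0x018E + 0x27B6 = 0x02944
  0x2944 + 0x0F38 = 0x0387C
  0x387C + 0x61C7 = 0x09A43
  0x9A43 + 0xE5BC = 0x17FFF → wrap carry → 0x8000
  0x8000 + 0x15E8 = 0x095E8
One's-complement sum = 0x95E8.
Checksum = ~0x95E8 & 0xFFFF = 0x6A17.

6A17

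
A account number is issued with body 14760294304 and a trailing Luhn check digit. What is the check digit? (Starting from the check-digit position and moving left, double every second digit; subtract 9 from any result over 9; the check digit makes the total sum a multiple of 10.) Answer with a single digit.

4

Partial digits right→left: 4 0 3 4 9 2 0 6 7 4 1
Double every second digit counting from the check-digit position (so the 1st, 3rd, 5th, ... of the partial from the right).
  doubled (with −9 where >9): 8 6 9 0 5 2 → sum 30
  kept as-is: 0 4 2 6 4 → sum 16
Total = 30 + 16 = 46.
Check digit = (10 − (46 mod 10)) mod 10 = 4.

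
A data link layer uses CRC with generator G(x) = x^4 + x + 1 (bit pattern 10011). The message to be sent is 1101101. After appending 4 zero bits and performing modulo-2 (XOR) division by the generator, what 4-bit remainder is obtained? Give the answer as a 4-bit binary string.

Append 4 zeros: 11011010000. Divide by 10011 (XOR where the leading bit is 1):
  pos 0: 11011 XOR 10011 = 01000
  pos 1: 10000 XOR 10011 = 00011
  pos 4: 11100 XOR 10011 = 01111
  pos 5: 11110 XOR 10011 = 01101
  pos 6: 11010 XOR 10011 = 01001
Remainder (last 4 bits) = 1001. This is the CRC / FCS.

1001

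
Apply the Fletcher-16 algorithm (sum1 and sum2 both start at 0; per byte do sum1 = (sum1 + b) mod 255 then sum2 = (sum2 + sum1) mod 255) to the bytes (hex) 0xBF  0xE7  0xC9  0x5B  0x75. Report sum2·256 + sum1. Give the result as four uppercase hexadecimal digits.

Running sums (mod 255):
  after byte 0 (0xBF): sum1=191, sum2=191
  after byte 1 (0xE7): sum1=167, sum2=103
  after byte 2 (0xC9): sum1=113, sum2=216
  after byte 3 (0x5B): sum1=204, sum2=165
  after byte 4 (0x75): sum1=66, sum2=231
Checksum = sum2·256 + sum1 = 231·256 + 66 = 59202 = 0xE742.

E742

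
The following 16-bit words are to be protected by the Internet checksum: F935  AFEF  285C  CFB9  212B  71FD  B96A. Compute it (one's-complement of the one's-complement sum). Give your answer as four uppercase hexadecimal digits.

1231

One's-complement addition (fold any carry out of bit 15 back into bit 0):
  0xF935 + 0xAFEF = 0x1A924 → wrap carry → 0xA925
  0xA925 + 0x285C = 0x0D181
  0xD181 + 0xCFB9 = 0x1A13A → wrap carry → 0xA13B
  0xA13B + 0x212B = 0x0C266
  0xC266 + 0x71FD = 0x13463 → wrap carry → 0x3464
  0x3464 + 0xB96A = 0x0EDCE
One's-complement sum = 0xEDCE.
Checksum = ~0xEDCE & 0xFFFF = 0x1231.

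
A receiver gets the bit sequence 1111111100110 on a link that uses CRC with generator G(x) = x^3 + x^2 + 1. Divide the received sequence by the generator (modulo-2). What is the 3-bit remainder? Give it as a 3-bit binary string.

101

Modulo-2 division of 1111111100110 by 1101:
  pos 0: 1111 XOR 1101 = 0010
  pos 2: 1011 XOR 1101 = 0110
  pos 3: 1101 XOR 1101 = 0000
  pos 7: 1001 XOR 1101 = 0100
  pos 8: 1001 XOR 1101 = 0100
  pos 9: 1000 XOR 1101 = 0101
Remainder = 101 (nonzero — an error is detected).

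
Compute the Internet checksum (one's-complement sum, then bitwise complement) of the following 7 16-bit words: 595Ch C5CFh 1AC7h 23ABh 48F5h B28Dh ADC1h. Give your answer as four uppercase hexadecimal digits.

One's-complement addition (fold any carry out of bit 15 back into bit 0):
  0x595C + 0xC5CF = 0x11F2B → wrap carry → 0x1F2C
  0x1F2C + 0x1AC7 = 0x039F3
  0x39F3 + 0x23AB = 0x05D9E
  0x5D9E + 0x48F5 = 0x0A693
  0xA693 + 0xB28D = 0x15920 → wrap carry → 0x5921
  0x5921 + 0xADC1 = 0x106E2 → wrap carry → 0x06E3
One's-complement sum = 0x06E3.
Checksum = ~0x06E3 & 0xFFFF = 0xF91C.

F91C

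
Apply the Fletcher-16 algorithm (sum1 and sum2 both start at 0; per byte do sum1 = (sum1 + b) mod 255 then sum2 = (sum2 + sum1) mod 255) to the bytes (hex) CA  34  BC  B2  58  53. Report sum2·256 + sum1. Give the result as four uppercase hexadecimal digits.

D41A

Running sums (mod 255):
  after byte 0 (CA): sum1=202, sum2=202
  after byte 1 (34): sum1=254, sum2=201
  after byte 2 (BC): sum1=187, sum2=133
  after byte 3 (B2): sum1=110, sum2=243
  after byte 4 (58): sum1=198, sum2=186
  after byte 5 (53): sum1=26, sum2=212
Checksum = sum2·256 + sum1 = 212·256 + 26 = 54298 = 0xD41A.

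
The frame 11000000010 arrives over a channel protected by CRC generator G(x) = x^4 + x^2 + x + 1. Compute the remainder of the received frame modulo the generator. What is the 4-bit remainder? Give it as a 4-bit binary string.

1110

Modulo-2 division of 11000000010 by 10111:
  pos 0: 11000 XOR 10111 = 01111
  pos 1: 11110 XOR 10111 = 01001
  pos 2: 10010 XOR 10111 = 00101
  pos 4: 10100 XOR 10111 = 00011
Remainder = 1110 (nonzero — an error is detected).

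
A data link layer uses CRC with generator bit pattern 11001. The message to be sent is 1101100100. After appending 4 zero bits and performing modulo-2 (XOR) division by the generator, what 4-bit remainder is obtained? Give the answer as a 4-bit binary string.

Append 4 zeros: 11011001000000. Divide by 11001 (XOR where the leading bit is 1):
  pos 0: 11011 XOR 11001 = 00010
  pos 3: 10001 XOR 11001 = 01000
  pos 4: 10000 XOR 11001 = 01001
  pos 5: 10010 XOR 11001 = 01011
  pos 6: 10110 XOR 11001 = 01111
  pos 7: 11110 XOR 11001 = 00111
  pos 9: 11100 XOR 11001 = 00101
Remainder (last 4 bits) = 0101. This is the CRC / FCS.

0101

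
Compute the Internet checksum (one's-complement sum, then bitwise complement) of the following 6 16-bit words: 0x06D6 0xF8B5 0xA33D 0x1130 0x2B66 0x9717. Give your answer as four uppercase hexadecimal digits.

8988

One's-complement addition (fold any carry out of bit 15 back into bit 0):
  0x06D6 + 0xF8B5 = 0x0FF8B
  0xFF8B + 0xA33D = 0x1A2C8 → wrap carry → 0xA2C9
  0xA2C9 + 0x1130 = 0x0B3F9
  0xB3F9 + 0x2B66 = 0x0DF5F
  0xDF5F + 0x9717 = 0x17676 → wrap carry → 0x7677
One's-complement sum = 0x7677.
Checksum = ~0x7677 & 0xFFFF = 0x8988.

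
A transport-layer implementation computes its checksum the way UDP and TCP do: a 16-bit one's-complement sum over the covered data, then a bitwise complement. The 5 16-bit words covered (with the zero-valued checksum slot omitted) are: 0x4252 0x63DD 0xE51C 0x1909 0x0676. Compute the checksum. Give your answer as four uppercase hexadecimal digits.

One's-complement addition (fold any carry out of bit 15 back into bit 0):
  0x4252 + 0x63DD = 0x0A62F
  0xA62F + 0xE51C = 0x18B4B → wrap carry → 0x8B4C
  0x8B4C + 0x1909 = 0x0A455
  0xA455 + 0x0676 = 0x0AACB
One's-complement sum = 0xAACB.
Checksum = ~0xAACB & 0xFFFF = 0x5534.

5534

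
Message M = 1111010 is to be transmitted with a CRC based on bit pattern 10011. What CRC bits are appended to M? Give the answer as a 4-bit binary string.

Append 4 zeros: 11110100000. Divide by 10011 (XOR where the leading bit is 1):
  pos 0: 11110 XOR 10011 = 01101
  pos 1: 11011 XOR 10011 = 01000
  pos 2: 10000 XOR 10011 = 00011
  pos 5: 11000 XOR 10011 = 01011
  pos 6: 10110 XOR 10011 = 00101
Remainder (last 4 bits) = 0101. This is the CRC / FCS.

0101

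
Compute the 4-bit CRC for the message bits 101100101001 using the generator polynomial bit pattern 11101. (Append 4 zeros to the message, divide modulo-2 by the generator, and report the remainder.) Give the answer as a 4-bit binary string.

0011

Append 4 zeros: 1011001010010000. Divide by 11101 (XOR where the leading bit is 1):
  pos 0: 10110 XOR 11101 = 01011
  pos 1: 10110 XOR 11101 = 01011
  pos 2: 10111 XOR 11101 = 01010
  pos 3: 10100 XOR 11101 = 01001
  pos 4: 10011 XOR 11101 = 01110
  pos 5: 11100 XOR 11101 = 00001
  pos 9: 10100 XOR 11101 = 01001
  pos 10: 10010 XOR 11101 = 01111
  pos 11: 11110 XOR 11101 = 00011
Remainder (last 4 bits) = 0011. This is the CRC / FCS.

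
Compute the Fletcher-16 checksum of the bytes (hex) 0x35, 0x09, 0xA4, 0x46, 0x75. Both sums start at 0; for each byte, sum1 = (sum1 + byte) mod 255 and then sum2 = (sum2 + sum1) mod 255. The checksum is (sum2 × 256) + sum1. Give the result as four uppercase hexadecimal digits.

Running sums (mod 255):
  after byte 0 (0x35): sum1=53, sum2=53
  after byte 1 (0x09): sum1=62, sum2=115
  after byte 2 (0xA4): sum1=226, sum2=86
  after byte 3 (0x46): sum1=41, sum2=127
  after byte 4 (0x75): sum1=158, sum2=30
Checksum = sum2·256 + sum1 = 30·256 + 158 = 7838 = 0x1E9E.

1E9E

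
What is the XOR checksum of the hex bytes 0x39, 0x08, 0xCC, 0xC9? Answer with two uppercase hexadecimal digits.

XOR the bytes together:
  start with 0x39
  0x39 ⊕ 0x08 = 0x31
  0x31 ⊕ 0xCC = 0xFD
  0xFD ⊕ 0xC9 = 0x34

34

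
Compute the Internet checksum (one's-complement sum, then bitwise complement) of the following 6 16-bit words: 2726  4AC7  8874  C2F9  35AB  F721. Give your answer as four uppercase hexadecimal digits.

One's-complement addition (fold any carry out of bit 15 back into bit 0):
  0x2726 + 0x4AC7 = 0x071ED
  0x71ED + 0x8874 = 0x0FA61
  0xFA61 + 0xC2F9 = 0x1BD5A → wrap carry → 0xBD5B
  0xBD5B + 0x35AB = 0x0F306
  0xF306 + 0xF721 = 0x1EA27 → wrap carry → 0xEA28
One's-complement sum = 0xEA28.
Checksum = ~0xEA28 & 0xFFFF = 0x15D7.

15D7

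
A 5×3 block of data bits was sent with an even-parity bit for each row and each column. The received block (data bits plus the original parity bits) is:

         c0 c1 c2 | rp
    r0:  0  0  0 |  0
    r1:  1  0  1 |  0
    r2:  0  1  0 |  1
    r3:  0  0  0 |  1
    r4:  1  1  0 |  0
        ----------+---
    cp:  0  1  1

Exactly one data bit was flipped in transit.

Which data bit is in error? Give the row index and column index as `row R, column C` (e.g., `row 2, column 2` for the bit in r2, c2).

Recompute each row's even parity and compare to rp:
  r0: data parity 0, sent rp 0 → ok
  r1: data parity 0, sent rp 0 → ok
  r2: data parity 1, sent rp 1 → ok
  r3: data parity 0, sent rp 1 → mismatch
  r4: data parity 0, sent rp 0 → ok
Recompute each column's even parity and compare to cp:
  c0: data parity 0, sent cp 0 → ok
  c1: data parity 0, sent cp 1 → mismatch
  c2: data parity 1, sent cp 1 → ok
Exactly one row (r3) and one column (c1) fail → the flipped bit is at their intersection.

row 3, column 1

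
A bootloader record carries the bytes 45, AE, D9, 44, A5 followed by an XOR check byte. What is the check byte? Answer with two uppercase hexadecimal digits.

D3

XOR the bytes together:
  start with 0x45
  0x45 ⊕ 0xAE = 0xEB
  0xEB ⊕ 0xD9 = 0x32
  0x32 ⊕ 0x44 = 0x76
  0x76 ⊕ 0xA5 = 0xD3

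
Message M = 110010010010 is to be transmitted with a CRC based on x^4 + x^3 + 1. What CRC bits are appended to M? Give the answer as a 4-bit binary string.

Append 4 zeros: 1100100100100000. Divide by 11001 (XOR where the leading bit is 1):
  pos 0: 11001 XOR 11001 = 00000
  pos 7: 10010 XOR 11001 = 01011
  pos 8: 10110 XOR 11001 = 01111
  pos 9: 11110 XOR 11001 = 00111
  pos 11: 11100 XOR 11001 = 00101
Remainder (last 4 bits) = 0101. This is the CRC / FCS.

0101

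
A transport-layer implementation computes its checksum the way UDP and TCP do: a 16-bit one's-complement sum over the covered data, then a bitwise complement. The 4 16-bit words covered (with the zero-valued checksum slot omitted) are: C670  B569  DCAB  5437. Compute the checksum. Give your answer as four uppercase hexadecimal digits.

5342

One's-complement addition (fold any carry out of bit 15 back into bit 0):
  0xC670 + 0xB569 = 0x17BD9 → wrap carry → 0x7BDA
  0x7BDA + 0xDCAB = 0x15885 → wrap carry → 0x5886
  0x5886 + 0x5437 = 0x0ACBD
One's-complement sum = 0xACBD.
Checksum = ~0xACBD & 0xFFFF = 0x5342.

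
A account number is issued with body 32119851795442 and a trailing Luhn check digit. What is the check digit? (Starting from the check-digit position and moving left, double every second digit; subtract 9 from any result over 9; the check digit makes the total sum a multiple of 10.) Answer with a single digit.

Partial digits right→left: 2 4 4 5 9 7 1 5 8 9 1 1 2 3
Double every second digit counting from the check-digit position (so the 1st, 3rd, 5th, ... of the partial from the right).
  doubled (with −9 where >9): 4 8 9 2 7 2 4 → sum 36
  kept as-is: 4 5 7 5 9 1 3 → sum 34
Total = 36 + 34 = 70.
Check digit = (10 − (70 mod 10)) mod 10 = 0.

0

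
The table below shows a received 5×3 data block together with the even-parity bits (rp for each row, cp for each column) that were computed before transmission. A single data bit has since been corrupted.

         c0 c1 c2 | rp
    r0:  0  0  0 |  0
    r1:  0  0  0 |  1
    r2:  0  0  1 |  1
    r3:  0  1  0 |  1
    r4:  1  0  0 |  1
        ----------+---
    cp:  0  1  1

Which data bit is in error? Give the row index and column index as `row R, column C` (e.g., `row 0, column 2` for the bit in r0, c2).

row 1, column 0

Recompute each row's even parity and compare to rp:
  r0: data parity 0, sent rp 0 → ok
  r1: data parity 0, sent rp 1 → mismatch
  r2: data parity 1, sent rp 1 → ok
  r3: data parity 1, sent rp 1 → ok
  r4: data parity 1, sent rp 1 → ok
Recompute each column's even parity and compare to cp:
  c0: data parity 1, sent cp 0 → mismatch
  c1: data parity 1, sent cp 1 → ok
  c2: data parity 1, sent cp 1 → ok
Exactly one row (r1) and one column (c0) fail → the flipped bit is at their intersection.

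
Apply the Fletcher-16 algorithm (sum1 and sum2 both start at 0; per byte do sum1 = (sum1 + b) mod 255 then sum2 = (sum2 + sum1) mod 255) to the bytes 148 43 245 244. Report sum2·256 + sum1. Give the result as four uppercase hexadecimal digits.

B4AA

Running sums (mod 255):
  after byte 0 (148): sum1=148, sum2=148
  after byte 1 (43): sum1=191, sum2=84
  after byte 2 (245): sum1=181, sum2=10
  after byte 3 (244): sum1=170, sum2=180
Checksum = sum2·256 + sum1 = 180·256 + 170 = 46250 = 0xB4AA.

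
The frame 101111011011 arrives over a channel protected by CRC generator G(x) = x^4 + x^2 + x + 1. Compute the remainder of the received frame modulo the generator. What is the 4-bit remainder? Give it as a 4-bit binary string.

Modulo-2 division of 101111011011 by 10111:
  pos 0: 10111 XOR 10111 = 00000
  pos 5: 10110 XOR 10111 = 00001
Remainder = 0111 (nonzero — an error is detected).

0111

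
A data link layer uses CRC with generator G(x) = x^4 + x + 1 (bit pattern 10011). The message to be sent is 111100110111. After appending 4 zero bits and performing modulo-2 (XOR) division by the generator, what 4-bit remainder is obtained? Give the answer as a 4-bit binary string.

Append 4 zeros: 1111001101110000. Divide by 10011 (XOR where the leading bit is 1):
  pos 0: 11110 XOR 10011 = 01101
  pos 1: 11010 XOR 10011 = 01001
  pos 2: 10011 XOR 10011 = 00000
  pos 7: 10111 XOR 10011 = 00100
  pos 9: 10000 XOR 10011 = 00011
Remainder (last 4 bits) = 1100. This is the CRC / FCS.

1100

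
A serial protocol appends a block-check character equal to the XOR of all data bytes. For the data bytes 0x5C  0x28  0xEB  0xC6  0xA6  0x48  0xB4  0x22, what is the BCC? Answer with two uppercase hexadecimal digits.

21

XOR the bytes together:
  start with 0x5C
  0x5C ⊕ 0x28 = 0x74
  0x74 ⊕ 0xEB = 0x9F
  0x9F ⊕ 0xC6 = 0x59
  0x59 ⊕ 0xA6 = 0xFF
  0xFF ⊕ 0x48 = 0xB7
  0xB7 ⊕ 0xB4 = 0x03
  0x03 ⊕ 0x22 = 0x21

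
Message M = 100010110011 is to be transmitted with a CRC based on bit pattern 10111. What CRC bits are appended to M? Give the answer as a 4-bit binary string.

Append 4 zeros: 1000101100110000. Divide by 10111 (XOR where the leading bit is 1):
  pos 0: 10001 XOR 10111 = 00110
  pos 2: 11001 XOR 10111 = 01110
  pos 3: 11101 XOR 10111 = 01010
  pos 4: 10100 XOR 10111 = 00011
  pos 7: 11011 XOR 10111 = 01100
  pos 8: 11000 XOR 10111 = 01111
  pos 9: 11110 XOR 10111 = 01001
  pos 10: 10010 XOR 10111 = 00101
Remainder (last 4 bits) = 1010. This is the CRC / FCS.

1010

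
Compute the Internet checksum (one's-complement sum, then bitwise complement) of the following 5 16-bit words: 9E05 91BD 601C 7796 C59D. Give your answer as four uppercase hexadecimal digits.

32EC

One's-complement addition (fold any carry out of bit 15 back into bit 0):
  0x9E05 + 0x91BD = 0x12FC2 → wrap carry → 0x2FC3
  0x2FC3 + 0x601C = 0x08FDF
  0x8FDF + 0x7796 = 0x10775 → wrap carry → 0x0776
  0x0776 + 0xC59D = 0x0CD13
One's-complement sum = 0xCD13.
Checksum = ~0xCD13 & 0xFFFF = 0x32EC.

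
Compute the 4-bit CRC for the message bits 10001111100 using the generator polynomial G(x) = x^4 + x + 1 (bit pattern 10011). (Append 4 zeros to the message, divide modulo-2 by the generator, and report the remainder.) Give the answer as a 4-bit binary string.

0110

Append 4 zeros: 100011111000000. Divide by 10011 (XOR where the leading bit is 1):
  pos 0: 10001 XOR 10011 = 00010
  pos 3: 10111 XOR 10011 = 00100
  pos 5: 10010 XOR 10011 = 00001
  pos 9: 10000 XOR 10011 = 00011
Remainder (last 4 bits) = 0110. This is the CRC / FCS.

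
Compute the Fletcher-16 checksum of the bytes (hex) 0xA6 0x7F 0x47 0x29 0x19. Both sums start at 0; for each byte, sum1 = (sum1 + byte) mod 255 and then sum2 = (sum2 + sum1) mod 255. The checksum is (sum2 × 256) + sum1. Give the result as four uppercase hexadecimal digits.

80AF

Running sums (mod 255):
  after byte 0 (0xA6): sum1=166, sum2=166
  after byte 1 (0x7F): sum1=38, sum2=204
  after byte 2 (0x47): sum1=109, sum2=58
  after byte 3 (0x29): sum1=150, sum2=208
  after byte 4 (0x19): sum1=175, sum2=128
Checksum = sum2·256 + sum1 = 128·256 + 175 = 32943 = 0x80AF.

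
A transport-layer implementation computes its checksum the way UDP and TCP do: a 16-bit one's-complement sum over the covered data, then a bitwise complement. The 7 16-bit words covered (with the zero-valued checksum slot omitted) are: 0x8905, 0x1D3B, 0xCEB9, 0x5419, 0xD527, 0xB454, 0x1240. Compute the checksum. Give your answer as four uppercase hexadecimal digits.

9B2F

One's-complement addition (fold any carry out of bit 15 back into bit 0):
  0x8905 + 0x1D3B = 0x0A640
  0xA640 + 0xCEB9 = 0x174F9 → wrap carry → 0x74FA
  0x74FA + 0x5419 = 0x0C913
  0xC913 + 0xD527 = 0x19E3A → wrap carry → 0x9E3B
  0x9E3B + 0xB454 = 0x1528F → wrap carry → 0x5290
  0x5290 + 0x1240 = 0x064D0
One's-complement sum = 0x64D0.
Checksum = ~0x64D0 & 0xFFFF = 0x9B2F.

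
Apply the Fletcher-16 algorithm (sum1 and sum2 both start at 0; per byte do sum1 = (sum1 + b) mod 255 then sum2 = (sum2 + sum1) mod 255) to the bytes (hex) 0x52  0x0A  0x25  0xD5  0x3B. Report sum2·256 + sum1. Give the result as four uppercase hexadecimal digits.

Running sums (mod 255):
  after byte 0 (0x52): sum1=82, sum2=82
  after byte 1 (0x0A): sum1=92, sum2=174
  after byte 2 (0x25): sum1=129, sum2=48
  after byte 3 (0xD5): sum1=87, sum2=135
  after byte 4 (0x3B): sum1=146, sum2=26
Checksum = sum2·256 + sum1 = 26·256 + 146 = 6802 = 0x1A92.

1A92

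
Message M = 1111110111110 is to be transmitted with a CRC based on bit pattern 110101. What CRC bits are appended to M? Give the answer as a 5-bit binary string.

Append 5 zeros: 111111011111000000. Divide by 110101 (XOR where the leading bit is 1):
  pos 0: 111111 XOR 110101 = 001010
  pos 2: 101001 XOR 110101 = 011100
  pos 3: 111001 XOR 110101 = 001100
  pos 5: 110011 XOR 110101 = 000110
  pos 8: 110100 XOR 110101 = 000001
Remainder (last 5 bits) = 10000. This is the CRC / FCS.

10000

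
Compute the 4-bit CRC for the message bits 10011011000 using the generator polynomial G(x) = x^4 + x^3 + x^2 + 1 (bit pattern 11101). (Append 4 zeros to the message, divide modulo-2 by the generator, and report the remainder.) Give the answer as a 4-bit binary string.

Append 4 zeros: 100110110000000. Divide by 11101 (XOR where the leading bit is 1):
  pos 0: 10011 XOR 11101 = 01110
  pos 1: 11100 XOR 11101 = 00001
  pos 5: 11100 XOR 11101 = 00001
  pos 9: 10000 XOR 11101 = 01101
  pos 10: 11010 XOR 11101 = 00111
Remainder (last 4 bits) = 0111. This is the CRC / FCS.

0111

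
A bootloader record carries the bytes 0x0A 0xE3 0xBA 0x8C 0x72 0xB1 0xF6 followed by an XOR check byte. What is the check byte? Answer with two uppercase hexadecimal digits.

EA

XOR the bytes together:
  start with 0x0A
  0x0A ⊕ 0xE3 = 0xE9
  0xE9 ⊕ 0xBA = 0x53
  0x53 ⊕ 0x8C = 0xDF
  0xDF ⊕ 0x72 = 0xAD
  0xAD ⊕ 0xB1 = 0x1C
  0x1C ⊕ 0xF6 = 0xEA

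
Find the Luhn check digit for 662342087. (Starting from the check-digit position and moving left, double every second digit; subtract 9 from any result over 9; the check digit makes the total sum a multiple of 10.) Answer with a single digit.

1

Partial digits right→left: 7 8 0 2 4 3 2 6 6
Double every second digit counting from the check-digit position (so the 1st, 3rd, 5th, ... of the partial from the right).
  doubled (with −9 where >9): 5 0 8 4 3 → sum 20
  kept as-is: 8 2 3 6 → sum 19
Total = 20 + 19 = 39.
Check digit = (10 − (39 mod 10)) mod 10 = 1.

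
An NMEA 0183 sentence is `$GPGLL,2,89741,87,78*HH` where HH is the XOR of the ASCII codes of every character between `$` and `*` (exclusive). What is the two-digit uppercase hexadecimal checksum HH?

XOR the ASCII codes of the payload characters:
  'G' = 0x47 → acc = 0x47
  'P' = 0x50 → acc = 0x17
  'G' = 0x47 → acc = 0x50
  'L' = 0x4C → acc = 0x1C
  'L' = 0x4C → acc = 0x50
  ',' = 0x2C → acc = 0x7C
  '2' = 0x32 → acc = 0x4E
  ',' = 0x2C → acc = 0x62
  '8' = 0x38 → acc = 0x5A
  '9' = 0x39 → acc = 0x63
  '7' = 0x37 → acc = 0x54
  '4' = 0x34 → acc = 0x60
  '1' = 0x31 → acc = 0x51
  ',' = 0x2C → acc = 0x7D
  '8' = 0x38 → acc = 0x45
  '7' = 0x37 → acc = 0x72
  ',' = 0x2C → acc = 0x5E
  '7' = 0x37 → acc = 0x69
  '8' = 0x38 → acc = 0x51
Checksum = 0x51.

51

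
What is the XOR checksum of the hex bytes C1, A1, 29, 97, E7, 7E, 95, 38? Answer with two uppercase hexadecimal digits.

EA

XOR the bytes together:
  start with 0xC1
  0xC1 ⊕ 0xA1 = 0x60
  0x60 ⊕ 0x29 = 0x49
  0x49 ⊕ 0x97 = 0xDE
  0xDE ⊕ 0xE7 = 0x39
  0x39 ⊕ 0x7E = 0x47
  0x47 ⊕ 0x95 = 0xD2
  0xD2 ⊕ 0x38 = 0xEA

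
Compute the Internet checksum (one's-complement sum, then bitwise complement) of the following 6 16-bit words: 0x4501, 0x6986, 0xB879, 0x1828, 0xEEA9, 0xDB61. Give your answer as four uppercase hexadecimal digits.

One's-complement addition (fold any carry out of bit 15 back into bit 0):
  0x4501 + 0x6986 = 0x0AE87
  0xAE87 + 0xB879 = 0x16700 → wrap carry → 0x6701
  0x6701 + 0x1828 = 0x07F29
  0x7F29 + 0xEEA9 = 0x16DD2 → wrap carry → 0x6DD3
  0x6DD3 + 0xDB61 = 0x14934 → wrap carry → 0x4935
One's-complement sum = 0x4935.
Checksum = ~0x4935 & 0xFFFF = 0xB6CA.

B6CA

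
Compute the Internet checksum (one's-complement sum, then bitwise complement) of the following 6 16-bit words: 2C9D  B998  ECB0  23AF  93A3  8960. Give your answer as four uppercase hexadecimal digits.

EC65

One's-complement addition (fold any carry out of bit 15 back into bit 0):
  0x2C9D + 0xB998 = 0x0E635
  0xE635 + 0xECB0 = 0x1D2E5 → wrap carry → 0xD2E6
  0xD2E6 + 0x23AF = 0x0F695
  0xF695 + 0x93A3 = 0x18A38 → wrap carry → 0x8A39
  0x8A39 + 0x8960 = 0x11399 → wrap carry → 0x139A
One's-complement sum = 0x139A.
Checksum = ~0x139A & 0xFFFF = 0xEC65.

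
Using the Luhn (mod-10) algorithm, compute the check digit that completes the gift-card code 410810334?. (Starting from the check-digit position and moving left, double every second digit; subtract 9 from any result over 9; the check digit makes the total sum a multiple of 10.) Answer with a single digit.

4

Partial digits right→left: 4 3 3 0 1 8 0 1 4
Double every second digit counting from the check-digit position (so the 1st, 3rd, 5th, ... of the partial from the right).
  doubled (with −9 where >9): 8 6 2 0 8 → sum 24
  kept as-is: 3 0 8 1 → sum 12
Total = 24 + 12 = 36.
Check digit = (10 − (36 mod 10)) mod 10 = 4.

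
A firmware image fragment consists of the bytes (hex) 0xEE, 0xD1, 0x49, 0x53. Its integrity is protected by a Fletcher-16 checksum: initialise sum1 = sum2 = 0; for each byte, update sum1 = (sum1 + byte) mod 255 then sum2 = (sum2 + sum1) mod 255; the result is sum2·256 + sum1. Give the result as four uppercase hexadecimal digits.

Running sums (mod 255):
  after byte 0 (0xEE): sum1=238, sum2=238
  after byte 1 (0xD1): sum1=192, sum2=175
  after byte 2 (0x49): sum1=10, sum2=185
  after byte 3 (0x53): sum1=93, sum2=23
Checksum = sum2·256 + sum1 = 23·256 + 93 = 5981 = 0x175D.

175D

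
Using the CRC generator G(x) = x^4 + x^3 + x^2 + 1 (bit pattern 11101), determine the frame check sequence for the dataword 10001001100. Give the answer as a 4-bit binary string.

0110

Append 4 zeros: 100010011000000. Divide by 11101 (XOR where the leading bit is 1):
  pos 0: 10001 XOR 11101 = 01100
  pos 1: 11000 XOR 11101 = 00101
  pos 3: 10101 XOR 11101 = 01000
  pos 4: 10001 XOR 11101 = 01100
  pos 5: 11000 XOR 11101 = 00101
  pos 7: 10100 XOR 11101 = 01001
  pos 8: 10010 XOR 11101 = 01111
  pos 9: 11110 XOR 11101 = 00011
Remainder (last 4 bits) = 0110. This is the CRC / FCS.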